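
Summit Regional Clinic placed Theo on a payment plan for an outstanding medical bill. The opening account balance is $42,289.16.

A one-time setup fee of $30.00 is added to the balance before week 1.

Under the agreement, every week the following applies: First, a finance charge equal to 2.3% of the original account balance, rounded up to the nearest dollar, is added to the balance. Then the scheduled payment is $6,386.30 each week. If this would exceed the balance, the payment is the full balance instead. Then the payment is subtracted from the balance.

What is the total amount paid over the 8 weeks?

$50,103.16

# | Opening | Interest | Payment | End bal
1 | $42,319.16 | $973.00 | $6,386.30 | $36,905.86
2 | $36,905.86 | $973.00 | $6,386.30 | $31,492.56
3 | $31,492.56 | $973.00 | $6,386.30 | $26,079.26
4 | $26,079.26 | $973.00 | $6,386.30 | $20,665.96
5 | $20,665.96 | $973.00 | $6,386.30 | $15,252.66
6 | $15,252.66 | $973.00 | $6,386.30 | $9,839.36
7 | $9,839.36 | $973.00 | $6,386.30 | $4,426.06
8 | $4,426.06 | $973.00 | $5,399.06 | $0.00
Total paid: $50,103.16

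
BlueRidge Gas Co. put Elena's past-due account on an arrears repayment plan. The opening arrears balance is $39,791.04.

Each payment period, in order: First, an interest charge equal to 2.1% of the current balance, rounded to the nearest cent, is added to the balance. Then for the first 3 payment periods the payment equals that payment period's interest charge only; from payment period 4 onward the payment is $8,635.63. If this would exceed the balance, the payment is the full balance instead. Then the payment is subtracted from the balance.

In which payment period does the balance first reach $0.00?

8

Payment period 1: $39,791.04 +$835.61 interest = $40,626.65; pay $835.61 → $39,791.04
Payment period 2: $39,791.04 +$835.61 interest = $40,626.65; pay $835.61 → $39,791.04
Payment period 3: $39,791.04 +$835.61 interest = $40,626.65; pay $835.61 → $39,791.04
Payment period 4: $39,791.04 +$835.61 interest = $40,626.65; pay $8,635.63 → $31,991.02
Payment period 5: $31,991.02 +$671.81 interest = $32,662.83; pay $8,635.63 → $24,027.20
Payment period 6: $24,027.20 +$504.57 interest = $24,531.77; pay $8,635.63 → $15,896.14
Payment period 7: $15,896.14 +$333.82 interest = $16,229.96; pay $8,635.63 → $7,594.33
Payment period 8: $7,594.33 +$159.48 interest = $7,753.81; pay $7,753.81 → $0.00
Balance reaches $0.00 in payment period 8.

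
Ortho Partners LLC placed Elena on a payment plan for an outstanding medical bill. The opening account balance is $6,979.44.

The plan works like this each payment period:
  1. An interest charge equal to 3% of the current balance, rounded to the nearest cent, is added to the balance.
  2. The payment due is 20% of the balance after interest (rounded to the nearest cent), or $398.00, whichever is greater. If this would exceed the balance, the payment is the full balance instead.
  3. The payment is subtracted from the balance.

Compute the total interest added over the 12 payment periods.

$1,046.51

# | Opening | Interest | Payment | End bal
1 | $6,979.44 | $209.38 | $1,437.76 | $5,751.06
2 | $5,751.06 | $172.53 | $1,184.72 | $4,738.87
3 | $4,738.87 | $142.17 | $976.21 | $3,904.83
4 | $3,904.83 | $117.14 | $804.39 | $3,217.58
5 | $3,217.58 | $96.53 | $662.82 | $2,651.29
6 | $2,651.29 | $79.54 | $546.17 | $2,184.66
7 | $2,184.66 | $65.54 | $450.04 | $1,800.16
8 | $1,800.16 | $54.00 | $398.00 | $1,456.16
9 | $1,456.16 | $43.68 | $398.00 | $1,101.84
10 | $1,101.84 | $33.06 | $398.00 | $736.90
11 | $736.90 | $22.11 | $398.00 | $361.01
12 | $361.01 | $10.83 | $371.84 | $0.00
Total interest: $209.38 + $172.53 + $142.17 + $117.14 + $96.53 + $79.54 + $65.54 + $54.00 + $43.68 + $33.06 + $22.11 + $10.83 = $1,046.51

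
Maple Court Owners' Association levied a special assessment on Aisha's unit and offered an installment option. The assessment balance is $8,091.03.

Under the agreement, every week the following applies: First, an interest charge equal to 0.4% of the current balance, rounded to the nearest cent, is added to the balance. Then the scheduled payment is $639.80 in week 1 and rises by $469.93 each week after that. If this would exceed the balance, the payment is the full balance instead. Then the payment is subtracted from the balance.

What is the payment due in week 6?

Week 1: $8,091.03 +$32.36 interest = $8,123.39; pay $639.80 → $7,483.59
Week 2: $7,483.59 +$29.93 interest = $7,513.52; pay $1,109.73 → $6,403.79
Week 3: $6,403.79 +$25.62 interest = $6,429.41; pay $1,579.66 → $4,849.75
Week 4: $4,849.75 +$19.40 interest = $4,869.15; pay $2,049.59 → $2,819.56
Week 5: $2,819.56 +$11.28 interest = $2,830.84; pay $2,519.52 → $311.32
Week 6: $311.32 +$1.25 interest = $312.57; pay $312.57 → $0.00

$312.57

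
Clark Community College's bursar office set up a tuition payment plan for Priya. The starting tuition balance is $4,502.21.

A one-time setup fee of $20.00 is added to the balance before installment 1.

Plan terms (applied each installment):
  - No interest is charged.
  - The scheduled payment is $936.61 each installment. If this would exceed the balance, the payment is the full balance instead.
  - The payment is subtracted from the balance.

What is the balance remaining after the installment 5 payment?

Installment 1: $4,522.21 − $936.61 → $3,585.60
Installment 2: $3,585.60 − $936.61 → $2,648.99
Installment 3: $2,648.99 − $936.61 → $1,712.38
Installment 4: $1,712.38 − $936.61 → $775.77
Installment 5: $775.77 − $775.77 → $0.00

$0.00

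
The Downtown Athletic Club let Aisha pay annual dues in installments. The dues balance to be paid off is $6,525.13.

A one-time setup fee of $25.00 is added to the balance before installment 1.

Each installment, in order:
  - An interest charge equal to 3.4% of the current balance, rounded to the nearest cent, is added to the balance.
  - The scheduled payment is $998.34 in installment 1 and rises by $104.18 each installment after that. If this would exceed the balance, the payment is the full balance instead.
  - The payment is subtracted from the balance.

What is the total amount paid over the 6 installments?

# | Opening | Interest | Payment | End bal
1 | $6,550.13 | $222.70 | $998.34 | $5,774.49
2 | $5,774.49 | $196.33 | $1,102.52 | $4,868.30
3 | $4,868.30 | $165.52 | $1,206.70 | $3,827.12
4 | $3,827.12 | $130.12 | $1,310.88 | $2,646.36
5 | $2,646.36 | $89.98 | $1,415.06 | $1,321.28
6 | $1,321.28 | $44.92 | $1,366.20 | $0.00
Total paid: $7,399.70

$7,399.70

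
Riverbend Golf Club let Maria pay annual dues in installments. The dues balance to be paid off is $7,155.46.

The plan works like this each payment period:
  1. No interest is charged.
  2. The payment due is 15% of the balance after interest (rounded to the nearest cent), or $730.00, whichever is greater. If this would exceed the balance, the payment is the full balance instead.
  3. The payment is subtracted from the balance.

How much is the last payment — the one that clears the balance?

Payment period 1: opening $7,155.46; payment $1,073.32; balance $6,082.14
Payment period 2: opening $6,082.14; payment $912.32; balance $5,169.82
Payment period 3: opening $5,169.82; payment $775.47; balance $4,394.35
Payment period 4: opening $4,394.35; payment $730.00; balance $3,664.35
Payment period 5: opening $3,664.35; payment $730.00; balance $2,934.35
Payment period 6: opening $2,934.35; payment $730.00; balance $2,204.35
Payment period 7: opening $2,204.35; payment $730.00; balance $1,474.35
Payment period 8: opening $1,474.35; payment $730.00; balance $744.35
Payment period 9: opening $744.35; payment $730.00; balance $14.35
Payment period 10: opening $14.35; payment $14.35; balance $0.00

$14.35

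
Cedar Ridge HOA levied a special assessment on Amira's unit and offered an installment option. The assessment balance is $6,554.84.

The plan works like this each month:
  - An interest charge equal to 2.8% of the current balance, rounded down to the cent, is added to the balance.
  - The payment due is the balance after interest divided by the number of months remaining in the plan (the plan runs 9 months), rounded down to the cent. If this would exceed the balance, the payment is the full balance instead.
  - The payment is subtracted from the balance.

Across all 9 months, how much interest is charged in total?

Month 1: opening $6,554.84; interest $183.53 → $6,738.37; payment $748.70; balance $5,989.67
Month 2: opening $5,989.67; interest $167.71 → $6,157.38; payment $769.67; balance $5,387.71
Month 3: opening $5,387.71; interest $150.85 → $5,538.56; payment $791.22; balance $4,747.34
Month 4: opening $4,747.34; interest $132.92 → $4,880.26; payment $813.37; balance $4,066.89
Month 5: opening $4,066.89; interest $113.87 → $4,180.76; payment $836.15; balance $3,344.61
Month 6: opening $3,344.61; interest $93.64 → $3,438.25; payment $859.56; balance $2,578.69
Month 7: opening $2,578.69; interest $72.20 → $2,650.89; payment $883.63; balance $1,767.26
Month 8: opening $1,767.26; interest $49.48 → $1,816.74; payment $908.37; balance $908.37
Month 9: opening $908.37; interest $25.43 → $933.80; payment $933.80; balance $0.00
Total interest: $183.53 + $167.71 + $150.85 + $132.92 + $113.87 + $93.64 + $72.20 + $49.48 + $25.43 = $989.63

$989.63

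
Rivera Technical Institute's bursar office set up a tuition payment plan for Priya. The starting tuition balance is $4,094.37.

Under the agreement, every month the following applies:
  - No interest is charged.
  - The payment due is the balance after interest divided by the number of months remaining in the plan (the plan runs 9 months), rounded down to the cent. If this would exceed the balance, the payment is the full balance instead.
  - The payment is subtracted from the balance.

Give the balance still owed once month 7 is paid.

# | Opening | Payment | End bal
1 | $4,094.37 | $454.93 | $3,639.44
2 | $3,639.44 | $454.93 | $3,184.51
3 | $3,184.51 | $454.93 | $2,729.58
4 | $2,729.58 | $454.93 | $2,274.65
5 | $2,274.65 | $454.93 | $1,819.72
6 | $1,819.72 | $454.93 | $1,364.79
7 | $1,364.79 | $454.93 | $909.86

$909.86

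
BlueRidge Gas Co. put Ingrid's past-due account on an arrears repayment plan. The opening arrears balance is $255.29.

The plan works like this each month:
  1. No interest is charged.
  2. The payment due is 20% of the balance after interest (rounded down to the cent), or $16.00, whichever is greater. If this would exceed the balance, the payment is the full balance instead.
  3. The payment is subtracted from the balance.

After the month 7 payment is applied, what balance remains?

Month 1: opening $255.29; payment $51.05; balance $204.24
Month 2: opening $204.24; payment $40.84; balance $163.40
Month 3: opening $163.40; payment $32.68; balance $130.72
Month 4: opening $130.72; payment $26.14; balance $104.58
Month 5: opening $104.58; payment $20.91; balance $83.67
Month 6: opening $83.67; payment $16.73; balance $66.94
Month 7: opening $66.94; payment $16.00; balance $50.94

$50.94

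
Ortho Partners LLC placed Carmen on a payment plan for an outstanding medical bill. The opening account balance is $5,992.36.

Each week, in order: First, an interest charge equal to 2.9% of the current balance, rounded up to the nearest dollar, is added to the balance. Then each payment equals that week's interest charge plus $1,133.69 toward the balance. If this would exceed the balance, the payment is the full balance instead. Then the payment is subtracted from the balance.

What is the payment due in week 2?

Week 1: $5,992.36 +$174.00 interest = $6,166.36; pay $1,307.69 → $4,858.67
Week 2: $4,858.67 +$141.00 interest = $4,999.67; pay $1,274.69 → $3,724.98

$1,274.69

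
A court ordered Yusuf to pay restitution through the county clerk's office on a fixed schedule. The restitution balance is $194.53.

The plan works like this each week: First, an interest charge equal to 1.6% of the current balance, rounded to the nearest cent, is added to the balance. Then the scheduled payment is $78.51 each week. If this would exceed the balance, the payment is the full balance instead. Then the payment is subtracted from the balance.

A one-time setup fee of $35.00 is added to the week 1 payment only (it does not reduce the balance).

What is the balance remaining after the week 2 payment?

$42.53

Week 1: opening $194.53; interest $3.11 → $197.64; payment $78.51 (+ $35.00 fee); balance $119.13
Week 2: opening $119.13; interest $1.91 → $121.04; payment $78.51; balance $42.53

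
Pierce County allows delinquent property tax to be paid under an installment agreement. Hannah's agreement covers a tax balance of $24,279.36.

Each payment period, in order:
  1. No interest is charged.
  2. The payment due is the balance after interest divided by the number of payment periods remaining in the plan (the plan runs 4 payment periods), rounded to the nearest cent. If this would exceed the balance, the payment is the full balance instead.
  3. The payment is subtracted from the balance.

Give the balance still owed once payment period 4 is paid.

Payment period 1: opening $24,279.36; payment $6,069.84; balance $18,209.52
Payment period 2: opening $18,209.52; payment $6,069.84; balance $12,139.68
Payment period 3: opening $12,139.68; payment $6,069.84; balance $6,069.84
Payment period 4: opening $6,069.84; payment $6,069.84; balance $0.00

$0.00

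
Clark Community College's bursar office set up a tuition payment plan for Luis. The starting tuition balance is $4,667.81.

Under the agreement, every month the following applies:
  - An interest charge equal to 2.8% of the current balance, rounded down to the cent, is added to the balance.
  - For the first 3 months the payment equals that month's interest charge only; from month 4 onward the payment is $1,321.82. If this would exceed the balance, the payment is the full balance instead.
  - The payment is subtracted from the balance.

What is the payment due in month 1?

Month 1: $4,667.81 +$130.69 interest = $4,798.50; pay $130.69 → $4,667.81

$130.69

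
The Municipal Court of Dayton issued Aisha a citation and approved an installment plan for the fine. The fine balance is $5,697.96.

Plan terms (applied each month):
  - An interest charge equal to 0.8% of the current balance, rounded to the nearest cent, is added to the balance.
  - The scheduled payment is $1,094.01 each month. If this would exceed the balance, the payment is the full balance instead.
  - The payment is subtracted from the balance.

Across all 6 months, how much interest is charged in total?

$146.34

Month 1: $5,697.96 +$45.58 interest = $5,743.54; pay $1,094.01 → $4,649.53
Month 2: $4,649.53 +$37.20 interest = $4,686.73; pay $1,094.01 → $3,592.72
Month 3: $3,592.72 +$28.74 interest = $3,621.46; pay $1,094.01 → $2,527.45
Month 4: $2,527.45 +$20.22 interest = $2,547.67; pay $1,094.01 → $1,453.66
Month 5: $1,453.66 +$11.63 interest = $1,465.29; pay $1,094.01 → $371.28
Month 6: $371.28 +$2.97 interest = $374.25; pay $374.25 → $0.00
Total interest: $45.58 + $37.20 + $28.74 + $20.22 + $11.63 + $2.97 = $146.34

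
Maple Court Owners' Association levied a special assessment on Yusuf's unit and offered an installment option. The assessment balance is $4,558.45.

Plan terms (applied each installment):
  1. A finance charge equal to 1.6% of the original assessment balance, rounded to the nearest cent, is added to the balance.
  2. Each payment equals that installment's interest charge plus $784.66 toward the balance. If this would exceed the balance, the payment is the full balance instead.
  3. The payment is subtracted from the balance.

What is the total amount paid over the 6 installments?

$4,996.09

Installment 1: opening $4,558.45; interest $72.94 → $4,631.39; payment $857.60; balance $3,773.79
Installment 2: opening $3,773.79; interest $72.94 → $3,846.73; payment $857.60; balance $2,989.13
Installment 3: opening $2,989.13; interest $72.94 → $3,062.07; payment $857.60; balance $2,204.47
Installment 4: opening $2,204.47; interest $72.94 → $2,277.41; payment $857.60; balance $1,419.81
Installment 5: opening $1,419.81; interest $72.94 → $1,492.75; payment $857.60; balance $635.15
Installment 6: opening $635.15; interest $72.94 → $708.09; payment $708.09; balance $0.00
Total paid: $4,996.09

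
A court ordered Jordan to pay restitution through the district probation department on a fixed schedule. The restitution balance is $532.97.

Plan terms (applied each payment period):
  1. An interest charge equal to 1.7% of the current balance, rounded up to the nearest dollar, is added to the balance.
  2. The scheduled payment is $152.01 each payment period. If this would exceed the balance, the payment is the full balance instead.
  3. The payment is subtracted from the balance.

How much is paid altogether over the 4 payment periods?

$556.97

Payment period 1: $532.97 +$10.00 interest = $542.97; pay $152.01 → $390.96
Payment period 2: $390.96 +$7.00 interest = $397.96; pay $152.01 → $245.95
Payment period 3: $245.95 +$5.00 interest = $250.95; pay $152.01 → $98.94
Payment period 4: $98.94 +$2.00 interest = $100.94; pay $100.94 → $0.00
Total paid: $556.97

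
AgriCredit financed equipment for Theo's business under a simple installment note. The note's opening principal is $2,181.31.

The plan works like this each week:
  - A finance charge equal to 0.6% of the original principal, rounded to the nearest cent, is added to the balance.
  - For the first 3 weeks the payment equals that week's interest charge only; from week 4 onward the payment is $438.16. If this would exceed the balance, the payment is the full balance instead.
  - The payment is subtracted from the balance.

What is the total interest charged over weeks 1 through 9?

$117.81

Week 1: opening $2,181.31; interest $13.09 → $2,194.40; payment $13.09; balance $2,181.31
Week 2: opening $2,181.31; interest $13.09 → $2,194.40; payment $13.09; balance $2,181.31
Week 3: opening $2,181.31; interest $13.09 → $2,194.40; payment $13.09; balance $2,181.31
Week 4: opening $2,181.31; interest $13.09 → $2,194.40; payment $438.16; balance $1,756.24
Week 5: opening $1,756.24; interest $13.09 → $1,769.33; payment $438.16; balance $1,331.17
Week 6: opening $1,331.17; interest $13.09 → $1,344.26; payment $438.16; balance $906.10
Week 7: opening $906.10; interest $13.09 → $919.19; payment $438.16; balance $481.03
Week 8: opening $481.03; interest $13.09 → $494.12; payment $438.16; balance $55.96
Week 9: opening $55.96; interest $13.09 → $69.05; payment $69.05; balance $0.00
Total interest: $13.09 + $13.09 + $13.09 + $13.09 + $13.09 + $13.09 + $13.09 + $13.09 + $13.09 = $117.81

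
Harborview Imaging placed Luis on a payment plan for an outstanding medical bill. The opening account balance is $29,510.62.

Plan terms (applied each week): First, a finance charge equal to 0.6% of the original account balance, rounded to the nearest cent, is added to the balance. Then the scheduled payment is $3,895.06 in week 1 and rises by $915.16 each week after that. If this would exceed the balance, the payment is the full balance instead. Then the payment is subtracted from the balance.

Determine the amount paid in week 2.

Week 1: opening $29,510.62; interest $177.06 → $29,687.68; payment $3,895.06; balance $25,792.62
Week 2: opening $25,792.62; interest $177.06 → $25,969.68; payment $4,810.22; balance $21,159.46

$4,810.22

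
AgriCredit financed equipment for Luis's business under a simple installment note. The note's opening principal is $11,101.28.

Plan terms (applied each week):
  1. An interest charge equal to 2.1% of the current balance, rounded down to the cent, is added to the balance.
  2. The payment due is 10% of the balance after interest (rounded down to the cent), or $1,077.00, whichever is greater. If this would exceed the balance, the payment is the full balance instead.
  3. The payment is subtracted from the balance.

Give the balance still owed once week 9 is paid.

$2,769.50

Week 1: $11,101.28 +$233.12 interest = $11,334.40; pay $1,133.44 → $10,200.96
Week 2: $10,200.96 +$214.22 interest = $10,415.18; pay $1,077.00 → $9,338.18
Week 3: $9,338.18 +$196.10 interest = $9,534.28; pay $1,077.00 → $8,457.28
Week 4: $8,457.28 +$177.60 interest = $8,634.88; pay $1,077.00 → $7,557.88
Week 5: $7,557.88 +$158.71 interest = $7,716.59; pay $1,077.00 → $6,639.59
Week 6: $6,639.59 +$139.43 interest = $6,779.02; pay $1,077.00 → $5,702.02
Week 7: $5,702.02 +$119.74 interest = $5,821.76; pay $1,077.00 → $4,744.76
Week 8: $4,744.76 +$99.63 interest = $4,844.39; pay $1,077.00 → $3,767.39
Week 9: $3,767.39 +$79.11 interest = $3,846.50; pay $1,077.00 → $2,769.50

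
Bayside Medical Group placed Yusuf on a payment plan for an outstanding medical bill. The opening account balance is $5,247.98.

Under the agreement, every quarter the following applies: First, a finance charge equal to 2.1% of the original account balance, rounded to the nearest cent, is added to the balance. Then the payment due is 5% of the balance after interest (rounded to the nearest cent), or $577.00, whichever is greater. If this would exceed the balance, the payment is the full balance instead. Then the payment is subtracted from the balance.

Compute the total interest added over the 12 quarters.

# | Opening | Interest | Payment | End bal
1 | $5,247.98 | $110.21 | $577.00 | $4,781.19
2 | $4,781.19 | $110.21 | $577.00 | $4,314.40
3 | $4,314.40 | $110.21 | $577.00 | $3,847.61
4 | $3,847.61 | $110.21 | $577.00 | $3,380.82
5 | $3,380.82 | $110.21 | $577.00 | $2,914.03
6 | $2,914.03 | $110.21 | $577.00 | $2,447.24
7 | $2,447.24 | $110.21 | $577.00 | $1,980.45
8 | $1,980.45 | $110.21 | $577.00 | $1,513.66
9 | $1,513.66 | $110.21 | $577.00 | $1,046.87
10 | $1,046.87 | $110.21 | $577.00 | $580.08
11 | $580.08 | $110.21 | $577.00 | $113.29
12 | $113.29 | $110.21 | $223.50 | $0.00
Total interest: $110.21 + $110.21 + $110.21 + $110.21 + $110.21 + $110.21 + $110.21 + $110.21 + $110.21 + $110.21 + $110.21 + $110.21 = $1,322.52

$1,322.52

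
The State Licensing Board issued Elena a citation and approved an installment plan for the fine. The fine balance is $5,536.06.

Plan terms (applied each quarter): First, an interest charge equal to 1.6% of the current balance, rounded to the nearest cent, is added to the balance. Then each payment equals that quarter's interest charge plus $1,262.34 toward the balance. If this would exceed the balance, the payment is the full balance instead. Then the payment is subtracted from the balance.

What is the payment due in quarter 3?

$1,310.52

Quarter 1: $5,536.06 +$88.58 interest = $5,624.64; pay $1,350.92 → $4,273.72
Quarter 2: $4,273.72 +$68.38 interest = $4,342.10; pay $1,330.72 → $3,011.38
Quarter 3: $3,011.38 +$48.18 interest = $3,059.56; pay $1,310.52 → $1,749.04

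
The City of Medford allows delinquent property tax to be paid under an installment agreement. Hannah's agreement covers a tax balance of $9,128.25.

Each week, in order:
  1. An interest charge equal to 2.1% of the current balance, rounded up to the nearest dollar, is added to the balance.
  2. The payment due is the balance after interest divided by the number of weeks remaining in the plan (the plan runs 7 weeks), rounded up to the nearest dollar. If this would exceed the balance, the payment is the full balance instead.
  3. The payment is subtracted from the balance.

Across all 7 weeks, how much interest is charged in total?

$803.00

# | Opening | Interest | Payment | End bal
1 | $9,128.25 | $192.00 | $1,332.00 | $7,988.25
2 | $7,988.25 | $168.00 | $1,360.00 | $6,796.25
3 | $6,796.25 | $143.00 | $1,388.00 | $5,551.25
4 | $5,551.25 | $117.00 | $1,418.00 | $4,250.25
5 | $4,250.25 | $90.00 | $1,447.00 | $2,893.25
6 | $2,893.25 | $61.00 | $1,478.00 | $1,476.25
7 | $1,476.25 | $32.00 | $1,508.25 | $0.00
Total interest: $192.00 + $168.00 + $143.00 + $117.00 + $90.00 + $61.00 + $32.00 = $803.00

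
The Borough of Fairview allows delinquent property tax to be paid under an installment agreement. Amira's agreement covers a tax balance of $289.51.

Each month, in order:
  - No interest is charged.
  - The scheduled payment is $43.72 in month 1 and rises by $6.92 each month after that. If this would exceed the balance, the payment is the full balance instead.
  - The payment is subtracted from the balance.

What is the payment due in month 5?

$71.40

Month 1: opening $289.51; payment $43.72; balance $245.79
Month 2: opening $245.79; payment $50.64; balance $195.15
Month 3: opening $195.15; payment $57.56; balance $137.59
Month 4: opening $137.59; payment $64.48; balance $73.11
Month 5: opening $73.11; payment $71.40; balance $1.71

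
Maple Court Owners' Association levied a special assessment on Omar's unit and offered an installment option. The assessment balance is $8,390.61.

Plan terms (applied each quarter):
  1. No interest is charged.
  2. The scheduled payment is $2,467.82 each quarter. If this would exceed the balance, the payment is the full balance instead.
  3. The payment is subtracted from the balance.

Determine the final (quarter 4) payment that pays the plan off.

Quarter 1: opening $8,390.61; payment $2,467.82; balance $5,922.79
Quarter 2: opening $5,922.79; payment $2,467.82; balance $3,454.97
Quarter 3: opening $3,454.97; payment $2,467.82; balance $987.15
Quarter 4: opening $987.15; payment $987.15; balance $0.00

$987.15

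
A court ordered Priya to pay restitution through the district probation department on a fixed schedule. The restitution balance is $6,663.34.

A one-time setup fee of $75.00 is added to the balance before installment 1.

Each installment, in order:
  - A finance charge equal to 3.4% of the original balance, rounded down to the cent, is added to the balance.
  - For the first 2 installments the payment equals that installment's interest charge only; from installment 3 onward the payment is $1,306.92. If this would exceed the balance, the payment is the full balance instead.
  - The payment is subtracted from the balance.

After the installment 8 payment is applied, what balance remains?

Installment 1: opening $6,738.34; interest $226.55 → $6,964.89; payment $226.55; balance $6,738.34
Installment 2: opening $6,738.34; interest $226.55 → $6,964.89; payment $226.55; balance $6,738.34
Installment 3: opening $6,738.34; interest $226.55 → $6,964.89; payment $1,306.92; balance $5,657.97
Installment 4: opening $5,657.97; interest $226.55 → $5,884.52; payment $1,306.92; balance $4,577.60
Installment 5: opening $4,577.60; interest $226.55 → $4,804.15; payment $1,306.92; balance $3,497.23
Installment 6: opening $3,497.23; interest $226.55 → $3,723.78; payment $1,306.92; balance $2,416.86
Installment 7: opening $2,416.86; interest $226.55 → $2,643.41; payment $1,306.92; balance $1,336.49
Installment 8: opening $1,336.49; interest $226.55 → $1,563.04; payment $1,306.92; balance $256.12

$256.12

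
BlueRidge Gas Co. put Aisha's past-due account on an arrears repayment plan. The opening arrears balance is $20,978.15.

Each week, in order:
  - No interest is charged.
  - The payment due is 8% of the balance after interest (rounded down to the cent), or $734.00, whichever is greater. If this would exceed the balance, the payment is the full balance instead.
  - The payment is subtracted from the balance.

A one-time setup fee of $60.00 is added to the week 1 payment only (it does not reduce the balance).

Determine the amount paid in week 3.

$1,420.47

Week 1: $20,978.15 − $1,678.25 (+ $60.00 fee) → $19,299.90
Week 2: $19,299.90 − $1,543.99 → $17,755.91
Week 3: $17,755.91 − $1,420.47 → $16,335.44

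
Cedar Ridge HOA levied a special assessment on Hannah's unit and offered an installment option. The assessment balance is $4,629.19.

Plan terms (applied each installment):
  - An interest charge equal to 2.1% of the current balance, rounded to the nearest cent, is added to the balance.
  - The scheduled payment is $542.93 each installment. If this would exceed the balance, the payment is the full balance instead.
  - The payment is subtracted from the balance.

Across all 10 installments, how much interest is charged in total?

$526.46

Installment 1: $4,629.19 +$97.21 interest = $4,726.40; pay $542.93 → $4,183.47
Installment 2: $4,183.47 +$87.85 interest = $4,271.32; pay $542.93 → $3,728.39
Installment 3: $3,728.39 +$78.30 interest = $3,806.69; pay $542.93 → $3,263.76
Installment 4: $3,263.76 +$68.54 interest = $3,332.30; pay $542.93 → $2,789.37
Installment 5: $2,789.37 +$58.58 interest = $2,847.95; pay $542.93 → $2,305.02
Installment 6: $2,305.02 +$48.41 interest = $2,353.43; pay $542.93 → $1,810.50
Installment 7: $1,810.50 +$38.02 interest = $1,848.52; pay $542.93 → $1,305.59
Installment 8: $1,305.59 +$27.42 interest = $1,333.01; pay $542.93 → $790.08
Installment 9: $790.08 +$16.59 interest = $806.67; pay $542.93 → $263.74
Installment 10: $263.74 +$5.54 interest = $269.28; pay $269.28 → $0.00
Total interest: $97.21 + $87.85 + $78.30 + $68.54 + $58.58 + $48.41 + $38.02 + $27.42 + $16.59 + $5.54 = $526.46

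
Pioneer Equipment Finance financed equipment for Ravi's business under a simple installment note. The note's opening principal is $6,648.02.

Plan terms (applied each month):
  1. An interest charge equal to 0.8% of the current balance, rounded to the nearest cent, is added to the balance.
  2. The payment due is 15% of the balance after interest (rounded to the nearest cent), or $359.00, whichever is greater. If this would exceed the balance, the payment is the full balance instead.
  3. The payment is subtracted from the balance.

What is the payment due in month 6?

Month 1: opening $6,648.02; interest $53.18 → $6,701.20; payment $1,005.18; balance $5,696.02
Month 2: opening $5,696.02; interest $45.57 → $5,741.59; payment $861.24; balance $4,880.35
Month 3: opening $4,880.35; interest $39.04 → $4,919.39; payment $737.91; balance $4,181.48
Month 4: opening $4,181.48; interest $33.45 → $4,214.93; payment $632.24; balance $3,582.69
Month 5: opening $3,582.69; interest $28.66 → $3,611.35; payment $541.70; balance $3,069.65
Month 6: opening $3,069.65; interest $24.56 → $3,094.21; payment $464.13; balance $2,630.08

$464.13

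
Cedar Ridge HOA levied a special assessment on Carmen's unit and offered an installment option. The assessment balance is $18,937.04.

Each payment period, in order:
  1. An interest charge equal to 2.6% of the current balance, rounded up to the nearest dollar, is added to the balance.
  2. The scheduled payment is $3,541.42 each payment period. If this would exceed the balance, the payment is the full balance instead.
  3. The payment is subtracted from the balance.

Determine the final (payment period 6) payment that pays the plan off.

Payment period 1: opening $18,937.04; interest $493.00 → $19,430.04; payment $3,541.42; balance $15,888.62
Payment period 2: opening $15,888.62; interest $414.00 → $16,302.62; payment $3,541.42; balance $12,761.20
Payment period 3: opening $12,761.20; interest $332.00 → $13,093.20; payment $3,541.42; balance $9,551.78
Payment period 4: opening $9,551.78; interest $249.00 → $9,800.78; payment $3,541.42; balance $6,259.36
Payment period 5: opening $6,259.36; interest $163.00 → $6,422.36; payment $3,541.42; balance $2,880.94
Payment period 6: opening $2,880.94; interest $75.00 → $2,955.94; payment $2,955.94; balance $0.00

$2,955.94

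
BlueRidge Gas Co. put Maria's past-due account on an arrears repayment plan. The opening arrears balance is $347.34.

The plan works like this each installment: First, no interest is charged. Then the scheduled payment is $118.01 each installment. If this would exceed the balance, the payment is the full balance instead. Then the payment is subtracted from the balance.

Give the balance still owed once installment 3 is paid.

$0.00

Installment 1: opening $347.34; payment $118.01; balance $229.33
Installment 2: opening $229.33; payment $118.01; balance $111.32
Installment 3: opening $111.32; payment $111.32; balance $0.00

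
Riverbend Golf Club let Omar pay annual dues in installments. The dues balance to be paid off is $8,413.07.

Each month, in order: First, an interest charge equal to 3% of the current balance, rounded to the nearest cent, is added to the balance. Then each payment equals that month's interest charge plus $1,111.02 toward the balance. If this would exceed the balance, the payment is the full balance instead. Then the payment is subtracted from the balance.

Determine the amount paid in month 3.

$1,296.75

Month 1: opening $8,413.07; interest $252.39 → $8,665.46; payment $1,363.41; balance $7,302.05
Month 2: opening $7,302.05; interest $219.06 → $7,521.11; payment $1,330.08; balance $6,191.03
Month 3: opening $6,191.03; interest $185.73 → $6,376.76; payment $1,296.75; balance $5,080.01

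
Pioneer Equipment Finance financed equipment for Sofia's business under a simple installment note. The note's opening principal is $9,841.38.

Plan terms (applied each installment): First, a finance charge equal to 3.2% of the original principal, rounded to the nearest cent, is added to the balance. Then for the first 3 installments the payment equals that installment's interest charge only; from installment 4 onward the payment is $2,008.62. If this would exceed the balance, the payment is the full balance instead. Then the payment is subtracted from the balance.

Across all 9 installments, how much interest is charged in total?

Installment 1: opening $9,841.38; interest $314.92 → $10,156.30; payment $314.92; balance $9,841.38
Installment 2: opening $9,841.38; interest $314.92 → $10,156.30; payment $314.92; balance $9,841.38
Installment 3: opening $9,841.38; interest $314.92 → $10,156.30; payment $314.92; balance $9,841.38
Installment 4: opening $9,841.38; interest $314.92 → $10,156.30; payment $2,008.62; balance $8,147.68
Installment 5: opening $8,147.68; interest $314.92 → $8,462.60; payment $2,008.62; balance $6,453.98
Installment 6: opening $6,453.98; interest $314.92 → $6,768.90; payment $2,008.62; balance $4,760.28
Installment 7: opening $4,760.28; interest $314.92 → $5,075.20; payment $2,008.62; balance $3,066.58
Installment 8: opening $3,066.58; interest $314.92 → $3,381.50; payment $2,008.62; balance $1,372.88
Installment 9: opening $1,372.88; interest $314.92 → $1,687.80; payment $1,687.80; balance $0.00
Total interest: $314.92 + $314.92 + $314.92 + $314.92 + $314.92 + $314.92 + $314.92 + $314.92 + $314.92 = $2,834.28

$2,834.28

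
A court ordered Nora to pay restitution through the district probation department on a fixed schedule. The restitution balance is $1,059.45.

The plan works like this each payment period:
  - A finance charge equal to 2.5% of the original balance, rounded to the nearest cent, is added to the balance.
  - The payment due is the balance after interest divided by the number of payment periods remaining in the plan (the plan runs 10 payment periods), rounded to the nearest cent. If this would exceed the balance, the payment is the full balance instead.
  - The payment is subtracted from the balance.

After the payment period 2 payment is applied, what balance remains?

$892.30

Payment period 1: opening $1,059.45; interest $26.49 → $1,085.94; payment $108.59; balance $977.35
Payment period 2: opening $977.35; interest $26.49 → $1,003.84; payment $111.54; balance $892.30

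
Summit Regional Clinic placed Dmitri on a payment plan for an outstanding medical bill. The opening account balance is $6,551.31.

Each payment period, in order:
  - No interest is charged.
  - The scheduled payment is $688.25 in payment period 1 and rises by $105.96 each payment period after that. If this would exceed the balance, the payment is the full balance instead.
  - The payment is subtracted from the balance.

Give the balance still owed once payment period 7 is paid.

$0.00

Payment period 1: opening $6,551.31; payment $688.25; balance $5,863.06
Payment period 2: opening $5,863.06; payment $794.21; balance $5,068.85
Payment period 3: opening $5,068.85; payment $900.17; balance $4,168.68
Payment period 4: opening $4,168.68; payment $1,006.13; balance $3,162.55
Payment period 5: opening $3,162.55; payment $1,112.09; balance $2,050.46
Payment period 6: opening $2,050.46; payment $1,218.05; balance $832.41
Payment period 7: opening $832.41; payment $832.41; balance $0.00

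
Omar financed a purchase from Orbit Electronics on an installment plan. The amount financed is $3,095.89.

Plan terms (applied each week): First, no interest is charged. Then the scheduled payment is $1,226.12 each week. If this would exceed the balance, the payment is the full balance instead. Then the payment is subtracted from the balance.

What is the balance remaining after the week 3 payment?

$0.00

Week 1: $3,095.89 − $1,226.12 → $1,869.77
Week 2: $1,869.77 − $1,226.12 → $643.65
Week 3: $643.65 − $643.65 → $0.00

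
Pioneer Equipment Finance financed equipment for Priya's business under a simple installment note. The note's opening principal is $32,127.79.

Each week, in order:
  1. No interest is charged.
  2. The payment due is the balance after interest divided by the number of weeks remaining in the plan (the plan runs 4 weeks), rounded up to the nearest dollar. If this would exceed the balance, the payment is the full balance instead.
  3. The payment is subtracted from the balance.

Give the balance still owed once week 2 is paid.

$16,063.79

Week 1: $32,127.79 − $8,032.00 → $24,095.79
Week 2: $24,095.79 − $8,032.00 → $16,063.79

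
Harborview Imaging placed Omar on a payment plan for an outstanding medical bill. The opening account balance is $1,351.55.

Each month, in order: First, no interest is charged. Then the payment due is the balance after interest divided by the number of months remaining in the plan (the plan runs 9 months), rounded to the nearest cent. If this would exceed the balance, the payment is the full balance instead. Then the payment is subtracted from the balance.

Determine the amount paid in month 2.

$150.17

# | Opening | Payment | End bal
1 | $1,351.55 | $150.17 | $1,201.38
2 | $1,201.38 | $150.17 | $1,051.21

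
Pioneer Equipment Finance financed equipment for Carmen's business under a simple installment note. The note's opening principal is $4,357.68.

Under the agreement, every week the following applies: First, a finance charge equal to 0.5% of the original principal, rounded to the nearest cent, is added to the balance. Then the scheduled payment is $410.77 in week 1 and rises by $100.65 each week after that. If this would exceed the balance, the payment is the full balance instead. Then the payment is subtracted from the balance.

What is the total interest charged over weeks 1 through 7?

Week 1: $4,357.68 +$21.79 interest = $4,379.47; pay $410.77 → $3,968.70
Week 2: $3,968.70 +$21.79 interest = $3,990.49; pay $511.42 → $3,479.07
Week 3: $3,479.07 +$21.79 interest = $3,500.86; pay $612.07 → $2,888.79
Week 4: $2,888.79 +$21.79 interest = $2,910.58; pay $712.72 → $2,197.86
Week 5: $2,197.86 +$21.79 interest = $2,219.65; pay $813.37 → $1,406.28
Week 6: $1,406.28 +$21.79 interest = $1,428.07; pay $914.02 → $514.05
Week 7: $514.05 +$21.79 interest = $535.84; pay $535.84 → $0.00
Total interest: $21.79 + $21.79 + $21.79 + $21.79 + $21.79 + $21.79 + $21.79 = $152.53

$152.53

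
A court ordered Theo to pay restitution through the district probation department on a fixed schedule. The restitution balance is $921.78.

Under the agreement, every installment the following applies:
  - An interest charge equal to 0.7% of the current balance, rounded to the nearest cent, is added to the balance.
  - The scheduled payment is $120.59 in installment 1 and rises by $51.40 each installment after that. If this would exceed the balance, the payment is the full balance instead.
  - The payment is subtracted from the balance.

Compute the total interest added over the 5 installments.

# | Opening | Interest | Payment | End bal
1 | $921.78 | $6.45 | $120.59 | $807.64
2 | $807.64 | $5.65 | $171.99 | $641.30
3 | $641.30 | $4.49 | $223.39 | $422.40
4 | $422.40 | $2.96 | $274.79 | $150.57
5 | $150.57 | $1.05 | $151.62 | $0.00
Total interest: $6.45 + $5.65 + $4.49 + $2.96 + $1.05 = $20.60

$20.60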